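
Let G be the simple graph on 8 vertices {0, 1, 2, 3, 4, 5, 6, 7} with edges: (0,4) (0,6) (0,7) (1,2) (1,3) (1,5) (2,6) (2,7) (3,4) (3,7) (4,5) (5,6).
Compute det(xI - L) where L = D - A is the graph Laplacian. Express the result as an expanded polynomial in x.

Each diagonal entry of L is the vertex degree and each off-diagonal entry is -1 where an edge is present, 0 otherwise; in the order [0, 1, 2, 3, 4, 5, 6, 7] the diagonal is [3, 3, 3, 3, 3, 3, 3, 3]. The eigenvalues of L are [0, 2, 2, 2, 4, 4, 4, 6]; the characteristic polynomial is the product of (x - lambda_i), which multiplies out to x^8 - 24x^7 + 240x^6 - 1296x^5 + 4080x^4 - 7488x^3 + 7424x^2 - 3072x. The constant term is 0 because L is singular (the all-ones vector lies in its kernel). The eigenvalues sum to 24, which equals trace(L) = 2|E|.

x^8 - 24x^7 + 240x^6 - 1296x^5 + 4080x^4 - 7488x^3 + 7424x^2 - 3072x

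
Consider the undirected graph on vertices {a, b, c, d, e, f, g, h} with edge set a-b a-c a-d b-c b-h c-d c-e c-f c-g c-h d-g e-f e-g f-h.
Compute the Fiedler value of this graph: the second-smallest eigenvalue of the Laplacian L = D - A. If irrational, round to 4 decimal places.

Each diagonal entry of L is the vertex degree and each off-diagonal entry is -1 where an edge is present, 0 otherwise; in the order [a, b, c, d, e, f, g, h] the diagonal is [3, 3, 7, 3, 3, 3, 3, 3]. Computing the eigenvalues of L and sorting gives [0, 1.7530, 1.7530, 3.4450, 3.4450, 4.8019, 4.8019, 8]. The Fiedler value lambda_2 = 1.7530 is strictly positive, so the graph is connected.

1.7530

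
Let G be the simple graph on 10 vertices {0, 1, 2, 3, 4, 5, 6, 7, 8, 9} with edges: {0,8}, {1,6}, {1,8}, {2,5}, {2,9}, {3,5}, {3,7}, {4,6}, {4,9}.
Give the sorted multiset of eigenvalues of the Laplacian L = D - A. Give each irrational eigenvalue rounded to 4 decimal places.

[0, 0.0979, 0.3820, 0.8244, 1.3820, 2, 2.6180, 3.1756, 3.6180, 3.9021]

With the vertex order [0, 1, 2, 3, 4, 5, 6, 7, 8, 9], the degrees are [1, 2, 2, 2, 2, 2, 2, 1, 2, 2], giving D = diag(1, 2, 2, 2, 2, 2, 2, 1, 2, 2) and L = D - A. L is symmetric positive semidefinite, so every eigenvalue is real and nonnegative. There is one zero in the spectrum, matching the 1 component.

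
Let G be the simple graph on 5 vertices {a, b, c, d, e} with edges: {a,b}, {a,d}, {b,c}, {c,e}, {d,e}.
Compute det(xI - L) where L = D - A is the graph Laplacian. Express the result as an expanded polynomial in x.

x^5 - 10x^4 + 35x^3 - 50x^2 + 25x

With the vertex order [a, b, c, d, e], the degrees are [2, 2, 2, 2, 2], giving D = diag(2, 2, 2, 2, 2) and L = D - A. L has integer entries, so p(x) = det(xI - L) has integer coefficients. Expanding the determinant yields x^5 - 10x^4 + 35x^3 - 50x^2 + 25x. The coefficient of x^4 equals -trace(L) = -10, matching the sum of degrees. The largest eigenvalue, 3.6180, is at most the vertex count 5.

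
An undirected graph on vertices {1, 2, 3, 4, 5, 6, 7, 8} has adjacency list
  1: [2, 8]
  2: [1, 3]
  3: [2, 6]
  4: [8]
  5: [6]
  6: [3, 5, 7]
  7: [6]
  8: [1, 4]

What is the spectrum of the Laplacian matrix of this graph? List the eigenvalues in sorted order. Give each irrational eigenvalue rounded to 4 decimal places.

[0, 0.1667, 0.7276, 1, 1.6353, 2.6729, 3.5643, 4.2332]

With the vertex order [1, 2, 3, 4, 5, 6, 7, 8], the degrees are [2, 2, 2, 1, 1, 3, 1, 2], giving D = diag(2, 2, 2, 1, 1, 3, 1, 2) and L = D - A. Diagonalising L (or applying a numerical eigensolver to the 8x8 matrix) gives the spectrum above. The single zero eigenvalue shows the graph is connected. The largest eigenvalue, 4.2332, is at most the vertex count 8. By the matrix-tree theorem the graph has (1/8) * product of the nonzero eigenvalues = 1 spanning tree.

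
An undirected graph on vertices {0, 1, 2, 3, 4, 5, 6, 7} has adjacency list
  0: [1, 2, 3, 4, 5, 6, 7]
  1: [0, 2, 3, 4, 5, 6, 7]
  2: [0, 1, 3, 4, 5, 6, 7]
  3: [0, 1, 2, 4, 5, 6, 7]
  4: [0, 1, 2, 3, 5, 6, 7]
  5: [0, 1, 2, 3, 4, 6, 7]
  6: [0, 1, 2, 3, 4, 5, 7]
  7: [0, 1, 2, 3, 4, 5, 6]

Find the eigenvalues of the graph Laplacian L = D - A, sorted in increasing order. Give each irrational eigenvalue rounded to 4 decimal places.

Each diagonal entry of L is the vertex degree and each off-diagonal entry is -1 where an edge is present, 0 otherwise; in the order [0, 1, 2, 3, 4, 5, 6, 7] the diagonal is [7, 7, 7, 7, 7, 7, 7, 7]. Since every row of L sums to 0, the all-ones vector is in the kernel and 0 is an eigenvalue. The single zero eigenvalue shows the graph is connected. The eigenvalues sum to 56, which equals trace(L) = 2|E|.

[0, 8, 8, 8, 8, 8, 8, 8]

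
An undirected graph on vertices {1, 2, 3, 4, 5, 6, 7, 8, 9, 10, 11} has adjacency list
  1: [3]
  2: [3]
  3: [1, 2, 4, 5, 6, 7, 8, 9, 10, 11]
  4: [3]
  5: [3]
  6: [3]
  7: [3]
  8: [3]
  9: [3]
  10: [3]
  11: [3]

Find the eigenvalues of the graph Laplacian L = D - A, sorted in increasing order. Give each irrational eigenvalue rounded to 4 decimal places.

[0, 1, 1, 1, 1, 1, 1, 1, 1, 1, 11]

With the vertex order [1, 2, 3, 4, 5, 6, 7, 8, 9, 10, 11], the degrees are [1, 1, 10, 1, 1, 1, 1, 1, 1, 1, 1], giving D = diag(1, 1, 10, 1, 1, 1, 1, 1, 1, 1, 1) and L = D - A. The multiplicity of 0 as a Laplacian eigenvalue equals the number of connected components.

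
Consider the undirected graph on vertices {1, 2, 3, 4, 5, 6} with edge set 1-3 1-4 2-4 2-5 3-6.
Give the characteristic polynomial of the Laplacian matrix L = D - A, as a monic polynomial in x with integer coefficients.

x^6 - 10x^5 + 36x^4 - 56x^3 + 35x^2 - 6x

With the vertex order [1, 2, 3, 4, 5, 6], the degrees are [2, 2, 2, 2, 1, 1], giving D = diag(2, 2, 2, 2, 1, 1) and L = D - A. Computing det(xI - L) by cofactor expansion (or equivalently via sum-over-permutations) gives x^6 - 10x^5 + 36x^4 - 56x^3 + 35x^2 - 6x. The constant term is 0 because L is singular (the all-ones vector lies in its kernel).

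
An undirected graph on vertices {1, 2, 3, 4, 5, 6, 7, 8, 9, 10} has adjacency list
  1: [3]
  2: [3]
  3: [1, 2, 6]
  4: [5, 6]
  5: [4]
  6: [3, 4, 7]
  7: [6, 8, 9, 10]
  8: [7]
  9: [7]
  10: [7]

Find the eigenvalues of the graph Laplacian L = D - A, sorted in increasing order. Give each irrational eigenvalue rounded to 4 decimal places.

[0, 0.2357, 0.3380, 1, 1, 1, 1.8265, 3.0847, 4.1617, 5.3534]

With the vertex order [1, 2, 3, 4, 5, 6, 7, 8, 9, 10], the degrees are [1, 1, 3, 2, 1, 3, 4, 1, 1, 1], giving D = diag(1, 1, 3, 2, 1, 3, 4, 1, 1, 1) and L = D - A. Diagonalising L (or applying a numerical eigensolver to the 10x10 matrix) gives the spectrum above. The single zero eigenvalue shows the graph is connected. There is one zero in the spectrum, matching the 1 component. By the matrix-tree theorem the graph has (1/10) * product of the nonzero eigenvalues = 1 spanning tree.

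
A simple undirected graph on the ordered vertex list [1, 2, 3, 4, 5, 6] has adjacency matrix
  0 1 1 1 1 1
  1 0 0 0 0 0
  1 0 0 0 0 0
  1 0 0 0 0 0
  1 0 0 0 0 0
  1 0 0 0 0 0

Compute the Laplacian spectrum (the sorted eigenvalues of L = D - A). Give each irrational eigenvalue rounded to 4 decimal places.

[0, 1, 1, 1, 1, 6]

Each diagonal entry of L is the vertex degree and each off-diagonal entry is -1 where an edge is present, 0 otherwise; in the order [1, 2, 3, 4, 5, 6] the diagonal is [5, 1, 1, 1, 1, 1]. Since every row of L sums to 0, the all-ones vector is in the kernel and 0 is an eigenvalue.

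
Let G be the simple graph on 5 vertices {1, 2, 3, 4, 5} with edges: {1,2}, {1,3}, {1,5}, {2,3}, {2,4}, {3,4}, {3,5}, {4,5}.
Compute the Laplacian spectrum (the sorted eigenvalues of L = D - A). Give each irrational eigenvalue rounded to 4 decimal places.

[0, 3, 3, 5, 5]

Each diagonal entry of L is the vertex degree and each off-diagonal entry is -1 where an edge is present, 0 otherwise; in the order [1, 2, 3, 4, 5] the diagonal is [3, 3, 4, 3, 3]. L is symmetric positive semidefinite, so every eigenvalue is real and nonnegative.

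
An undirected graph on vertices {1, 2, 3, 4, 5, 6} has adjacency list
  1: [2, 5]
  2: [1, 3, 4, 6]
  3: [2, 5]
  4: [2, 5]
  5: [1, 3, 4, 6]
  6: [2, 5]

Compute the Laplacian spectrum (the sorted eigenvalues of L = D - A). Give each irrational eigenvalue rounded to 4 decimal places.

[0, 2, 2, 2, 4, 6]

Each diagonal entry of L is the vertex degree and each off-diagonal entry is -1 where an edge is present, 0 otherwise; in the order [1, 2, 3, 4, 5, 6] the diagonal is [2, 4, 2, 2, 4, 2]. Since every row of L sums to 0, the all-ones vector is in the kernel and 0 is an eigenvalue. The eigenvalues sum to 16, which equals trace(L) = 2|E|.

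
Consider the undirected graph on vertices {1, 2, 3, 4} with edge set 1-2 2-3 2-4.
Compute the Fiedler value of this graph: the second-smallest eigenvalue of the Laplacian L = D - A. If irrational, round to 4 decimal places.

With the vertex order [1, 2, 3, 4], the degrees are [1, 3, 1, 1], giving D = diag(1, 3, 1, 1) and L = D - A. The smallest Laplacian eigenvalue is always 0. The next one, lambda_2 = 1, measures how hard the graph is to disconnect: larger values mean better connectivity. By the matrix-tree theorem the graph has (1/4) * product of the nonzero eigenvalues = 1 spanning tree. The largest eigenvalue, 4, is at most the vertex count 4.

1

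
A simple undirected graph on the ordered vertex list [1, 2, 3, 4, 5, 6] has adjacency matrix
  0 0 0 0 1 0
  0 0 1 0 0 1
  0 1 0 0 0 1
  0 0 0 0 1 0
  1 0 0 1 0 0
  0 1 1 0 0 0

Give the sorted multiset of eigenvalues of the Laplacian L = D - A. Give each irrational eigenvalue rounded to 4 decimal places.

[0, 0, 1, 3, 3, 3]

Each diagonal entry of L is the vertex degree and each off-diagonal entry is -1 where an edge is present, 0 otherwise; in the order [1, 2, 3, 4, 5, 6] the diagonal is [1, 2, 2, 1, 2, 2]. L is symmetric positive semidefinite, so every eigenvalue is real and nonnegative. The 2 zero eigenvalues correspond to the 2 connected components.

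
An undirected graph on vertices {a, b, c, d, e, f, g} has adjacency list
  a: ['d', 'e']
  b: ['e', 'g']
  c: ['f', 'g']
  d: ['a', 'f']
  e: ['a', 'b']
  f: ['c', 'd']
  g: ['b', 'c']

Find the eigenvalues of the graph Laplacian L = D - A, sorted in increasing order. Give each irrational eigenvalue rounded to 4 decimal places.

Reading degrees in the order [a, b, c, d, e, f, g] gives [2, 2, 2, 2, 2, 2, 2]; set D = diag(2, 2, 2, 2, 2, 2, 2) and form L = D - A. The multiplicity of 0 as a Laplacian eigenvalue equals the number of connected components. The largest eigenvalue, 3.8019, is at most the vertex count 7.

[0, 0.7530, 0.7530, 2.4450, 2.4450, 3.8019, 3.8019]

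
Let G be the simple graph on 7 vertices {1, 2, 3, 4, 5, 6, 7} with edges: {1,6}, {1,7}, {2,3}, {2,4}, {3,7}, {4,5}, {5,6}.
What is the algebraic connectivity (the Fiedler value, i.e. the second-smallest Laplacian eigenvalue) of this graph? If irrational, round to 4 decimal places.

0.7530

With the vertex order [1, 2, 3, 4, 5, 6, 7], the degrees are [2, 2, 2, 2, 2, 2, 2], giving D = diag(2, 2, 2, 2, 2, 2, 2) and L = D - A. Computing the eigenvalues of L and sorting gives [0, 0.7530, 0.7530, 2.4450, 2.4450, 3.8019, 3.8019]. The Fiedler value lambda_2 = 0.7530 is strictly positive, so the graph is connected. The largest eigenvalue, 3.8019, is at most the vertex count 7.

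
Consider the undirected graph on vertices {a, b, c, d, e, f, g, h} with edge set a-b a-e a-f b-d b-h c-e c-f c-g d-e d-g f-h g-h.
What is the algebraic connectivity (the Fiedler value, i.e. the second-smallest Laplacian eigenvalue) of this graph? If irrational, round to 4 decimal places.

Reading degrees in the order [a, b, c, d, e, f, g, h] gives [3, 3, 3, 3, 3, 3, 3, 3]; set D = diag(3, 3, 3, 3, 3, 3, 3, 3) and form L = D - A. The sorted Laplacian eigenvalues are [0, 2, 2, 2, 4, 4, 4, 6]; the algebraic connectivity is the second entry, 2. There is one zero in the spectrum, matching the 1 component.

2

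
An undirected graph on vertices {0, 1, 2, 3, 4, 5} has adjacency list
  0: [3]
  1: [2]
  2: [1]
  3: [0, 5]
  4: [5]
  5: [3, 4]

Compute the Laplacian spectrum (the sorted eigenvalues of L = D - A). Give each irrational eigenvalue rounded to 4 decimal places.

With the vertex order [0, 1, 2, 3, 4, 5], the degrees are [1, 1, 1, 2, 1, 2], giving D = diag(1, 1, 1, 2, 1, 2) and L = D - A. L is symmetric positive semidefinite, so every eigenvalue is real and nonnegative. The 2 zero eigenvalues correspond to the 2 connected components. The eigenvalues sum to 8, which equals trace(L) = 2|E|.

[0, 0, 0.5858, 2, 2, 3.4142]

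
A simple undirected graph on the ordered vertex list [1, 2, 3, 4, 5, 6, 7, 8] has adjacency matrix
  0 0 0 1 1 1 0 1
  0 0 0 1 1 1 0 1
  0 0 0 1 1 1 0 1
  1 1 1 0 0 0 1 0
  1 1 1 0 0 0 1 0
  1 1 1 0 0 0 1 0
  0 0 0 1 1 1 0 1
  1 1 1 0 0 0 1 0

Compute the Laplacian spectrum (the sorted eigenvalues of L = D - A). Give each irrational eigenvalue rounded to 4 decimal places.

With the vertex order [1, 2, 3, 4, 5, 6, 7, 8], the degrees are [4, 4, 4, 4, 4, 4, 4, 4], giving D = diag(4, 4, 4, 4, 4, 4, 4, 4) and L = D - A. The multiplicity of 0 as a Laplacian eigenvalue equals the number of connected components. The single zero eigenvalue shows the graph is connected. There is one zero in the spectrum, matching the 1 component.

[0, 4, 4, 4, 4, 4, 4, 8]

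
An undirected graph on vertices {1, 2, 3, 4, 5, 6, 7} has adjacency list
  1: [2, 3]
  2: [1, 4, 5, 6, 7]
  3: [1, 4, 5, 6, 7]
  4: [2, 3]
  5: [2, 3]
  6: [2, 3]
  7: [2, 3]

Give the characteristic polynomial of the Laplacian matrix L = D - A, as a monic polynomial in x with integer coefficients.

With the vertex order [1, 2, 3, 4, 5, 6, 7], the degrees are [2, 5, 5, 2, 2, 2, 2], giving D = diag(2, 5, 5, 2, 2, 2, 2) and L = D - A. Computing det(xI - L) by cofactor expansion (or equivalently via sum-over-permutations) gives x^7 - 20x^6 + 155x^5 - 600x^4 + 1240x^3 - 1312x^2 + 560x. The coefficient of x^6 equals -trace(L) = -20, matching the sum of degrees. The largest eigenvalue, 7, is at most the vertex count 7.

x^7 - 20x^6 + 155x^5 - 600x^4 + 1240x^3 - 1312x^2 + 560x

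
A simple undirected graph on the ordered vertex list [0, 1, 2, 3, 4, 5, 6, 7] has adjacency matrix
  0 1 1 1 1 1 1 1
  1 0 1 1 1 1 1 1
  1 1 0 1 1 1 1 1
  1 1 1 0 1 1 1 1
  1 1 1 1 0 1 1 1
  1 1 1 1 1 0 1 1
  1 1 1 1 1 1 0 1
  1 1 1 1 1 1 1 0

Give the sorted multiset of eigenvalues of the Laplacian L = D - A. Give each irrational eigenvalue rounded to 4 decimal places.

With the vertex order [0, 1, 2, 3, 4, 5, 6, 7], the degrees are [7, 7, 7, 7, 7, 7, 7, 7], giving D = diag(7, 7, 7, 7, 7, 7, 7, 7) and L = D - A. Diagonalising L (or applying a numerical eigensolver to the 8x8 matrix) gives the spectrum above. By the matrix-tree theorem the graph has (1/8) * product of the nonzero eigenvalues = 262144 spanning trees. The largest eigenvalue, 8, is at most the vertex count 8.

[0, 8, 8, 8, 8, 8, 8, 8]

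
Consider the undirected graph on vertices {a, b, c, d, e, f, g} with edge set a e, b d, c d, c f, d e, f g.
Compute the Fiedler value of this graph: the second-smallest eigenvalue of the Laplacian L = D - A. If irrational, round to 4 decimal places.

0.2603

Reading degrees in the order [a, b, c, d, e, f, g] gives [1, 1, 2, 3, 2, 2, 1]; set D = diag(1, 1, 2, 3, 2, 2, 1) and form L = D - A. The smallest Laplacian eigenvalue is always 0. The next one, lambda_2 = 0.2603, measures how hard the graph is to disconnect: larger values mean better connectivity. The largest eigenvalue, 4.3342, is at most the vertex count 7.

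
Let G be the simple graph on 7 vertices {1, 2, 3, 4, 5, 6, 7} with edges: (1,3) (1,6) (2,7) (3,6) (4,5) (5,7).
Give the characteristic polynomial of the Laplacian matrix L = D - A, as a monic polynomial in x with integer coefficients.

Each diagonal entry of L is the vertex degree and each off-diagonal entry is -1 where an edge is present, 0 otherwise; in the order [1, 2, 3, 4, 5, 6, 7] the diagonal is [2, 1, 2, 1, 2, 2, 2]. L has integer entries, so p(x) = det(xI - L) has integer coefficients. Expanding the determinant yields x^7 - 12x^6 + 55x^5 - 118x^4 + 114x^3 - 36x^2. The constant term is 0 because L is singular (the all-ones vector lies in its kernel). The eigenvalues sum to 12, which equals trace(L) = 2|E|. There are 2 zeros in the spectrum, matching the 2 components.

x^7 - 12x^6 + 55x^5 - 118x^4 + 114x^3 - 36x^2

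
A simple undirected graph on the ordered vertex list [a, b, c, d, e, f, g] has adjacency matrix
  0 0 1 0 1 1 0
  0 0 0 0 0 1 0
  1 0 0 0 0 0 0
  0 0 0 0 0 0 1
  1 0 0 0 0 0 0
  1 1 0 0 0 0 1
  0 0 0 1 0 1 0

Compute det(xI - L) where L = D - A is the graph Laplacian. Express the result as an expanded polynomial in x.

x^7 - 12x^6 + 53x^5 - 108x^4 + 105x^3 - 46x^2 + 7x

Each diagonal entry of L is the vertex degree and each off-diagonal entry is -1 where an edge is present, 0 otherwise; in the order [a, b, c, d, e, f, g] the diagonal is [3, 1, 1, 1, 1, 3, 2]. L has integer entries, so p(x) = det(xI - L) has integer coefficients. Expanding the determinant yields x^7 - 12x^6 + 53x^5 - 108x^4 + 105x^3 - 46x^2 + 7x. Since p(0) = det(-L) = 0, x divides p(x). The eigenvalues sum to 12, which equals trace(L) = 2|E|.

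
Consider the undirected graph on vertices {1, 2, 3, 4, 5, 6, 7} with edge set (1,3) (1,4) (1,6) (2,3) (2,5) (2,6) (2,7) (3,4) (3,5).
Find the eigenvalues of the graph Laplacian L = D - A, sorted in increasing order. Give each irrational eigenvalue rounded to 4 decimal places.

[0, 0.7961, 1.5858, 1.7495, 3.8293, 4.4142, 5.6251]

Each diagonal entry of L is the vertex degree and each off-diagonal entry is -1 where an edge is present, 0 otherwise; in the order [1, 2, 3, 4, 5, 6, 7] the diagonal is [3, 4, 4, 2, 2, 2, 1]. Since every row of L sums to 0, the all-ones vector is in the kernel and 0 is an eigenvalue.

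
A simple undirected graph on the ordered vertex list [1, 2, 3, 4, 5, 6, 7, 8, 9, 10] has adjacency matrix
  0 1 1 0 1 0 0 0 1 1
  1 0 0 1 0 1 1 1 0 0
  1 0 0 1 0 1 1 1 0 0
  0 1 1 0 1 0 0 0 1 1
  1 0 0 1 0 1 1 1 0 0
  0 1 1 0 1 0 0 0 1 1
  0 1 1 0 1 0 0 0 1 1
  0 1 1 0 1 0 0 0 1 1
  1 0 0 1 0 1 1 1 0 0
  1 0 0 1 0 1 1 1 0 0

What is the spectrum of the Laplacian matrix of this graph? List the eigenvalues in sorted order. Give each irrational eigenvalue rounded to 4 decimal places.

[0, 5, 5, 5, 5, 5, 5, 5, 5, 10]

Each diagonal entry of L is the vertex degree and each off-diagonal entry is -1 where an edge is present, 0 otherwise; in the order [1, 2, 3, 4, 5, 6, 7, 8, 9, 10] the diagonal is [5, 5, 5, 5, 5, 5, 5, 5, 5, 5]. L is symmetric positive semidefinite, so every eigenvalue is real and nonnegative. The single zero eigenvalue shows the graph is connected. By the matrix-tree theorem the graph has (1/10) * product of the nonzero eigenvalues = 390625 spanning trees. The largest eigenvalue, 10, is at most the vertex count 10.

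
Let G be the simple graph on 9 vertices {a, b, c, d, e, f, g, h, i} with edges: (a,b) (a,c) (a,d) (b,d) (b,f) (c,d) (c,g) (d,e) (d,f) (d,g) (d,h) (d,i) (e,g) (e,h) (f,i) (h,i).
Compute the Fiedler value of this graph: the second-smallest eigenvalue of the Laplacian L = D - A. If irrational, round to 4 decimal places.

Each diagonal entry of L is the vertex degree and each off-diagonal entry is -1 where an edge is present, 0 otherwise; in the order [a, b, c, d, e, f, g, h, i] the diagonal is [3, 3, 3, 8, 3, 3, 3, 3, 3]. The sorted Laplacian eigenvalues are [0, 1.5858, 1.5858, 3, 3, 4.4142, 4.4142, 5, 9]; the algebraic connectivity is the second entry, 1.5858. The eigenvalues sum to 32, which equals trace(L) = 2|E|. By the matrix-tree theorem the graph has (1/9) * product of the nonzero eigenvalues = 2205 spanning trees.

1.5858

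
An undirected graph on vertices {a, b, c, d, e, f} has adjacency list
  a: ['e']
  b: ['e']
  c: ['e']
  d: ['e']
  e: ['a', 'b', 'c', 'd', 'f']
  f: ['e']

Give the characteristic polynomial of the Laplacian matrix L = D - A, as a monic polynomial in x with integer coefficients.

Reading degrees in the order [a, b, c, d, e, f] gives [1, 1, 1, 1, 5, 1]; set D = diag(1, 1, 1, 1, 5, 1) and form L = D - A. The eigenvalues of L are [0, 1, 1, 1, 1, 6]; the characteristic polynomial is the product of (x - lambda_i), which multiplies out to x^6 - 10x^5 + 30x^4 - 40x^3 + 25x^2 - 6x. The constant term is 0 because L is singular (the all-ones vector lies in its kernel).

x^6 - 10x^5 + 30x^4 - 40x^3 + 25x^2 - 6x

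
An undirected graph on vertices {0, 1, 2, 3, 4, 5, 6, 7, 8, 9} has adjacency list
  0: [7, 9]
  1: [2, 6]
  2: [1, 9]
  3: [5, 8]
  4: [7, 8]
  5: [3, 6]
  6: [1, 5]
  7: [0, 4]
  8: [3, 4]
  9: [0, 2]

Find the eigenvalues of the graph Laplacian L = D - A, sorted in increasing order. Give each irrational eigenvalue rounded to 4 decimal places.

[0, 0.3820, 0.3820, 1.3820, 1.3820, 2.6180, 2.6180, 3.6180, 3.6180, 4]

Each diagonal entry of L is the vertex degree and each off-diagonal entry is -1 where an edge is present, 0 otherwise; in the order [0, 1, 2, 3, 4, 5, 6, 7, 8, 9] the diagonal is [2, 2, 2, 2, 2, 2, 2, 2, 2, 2]. Since every row of L sums to 0, the all-ones vector is in the kernel and 0 is an eigenvalue. By the matrix-tree theorem the graph has (1/10) * product of the nonzero eigenvalues = 10 spanning trees.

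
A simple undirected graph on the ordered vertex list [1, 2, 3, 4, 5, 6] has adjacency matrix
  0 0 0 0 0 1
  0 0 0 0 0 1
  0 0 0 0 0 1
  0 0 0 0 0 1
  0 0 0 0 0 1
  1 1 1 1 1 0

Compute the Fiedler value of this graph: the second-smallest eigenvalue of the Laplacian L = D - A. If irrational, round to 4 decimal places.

Reading degrees in the order [1, 2, 3, 4, 5, 6] gives [1, 1, 1, 1, 1, 5]; set D = diag(1, 1, 1, 1, 1, 5) and form L = D - A. The smallest Laplacian eigenvalue is always 0. The next one, lambda_2 = 1, measures how hard the graph is to disconnect: larger values mean better connectivity. The largest eigenvalue, 6, is at most the vertex count 6.

1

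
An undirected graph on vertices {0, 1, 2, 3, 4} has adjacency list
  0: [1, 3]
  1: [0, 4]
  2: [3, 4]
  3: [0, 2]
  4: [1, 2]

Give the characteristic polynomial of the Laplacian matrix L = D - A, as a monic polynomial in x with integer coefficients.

x^5 - 10x^4 + 35x^3 - 50x^2 + 25x

Each diagonal entry of L is the vertex degree and each off-diagonal entry is -1 where an edge is present, 0 otherwise; in the order [0, 1, 2, 3, 4] the diagonal is [2, 2, 2, 2, 2]. L has integer entries, so p(x) = det(xI - L) has integer coefficients. Expanding the determinant yields x^5 - 10x^4 + 35x^3 - 50x^2 + 25x. The coefficient of x^4 equals -trace(L) = -10, matching the sum of degrees. The largest eigenvalue, 3.6180, is at most the vertex count 5.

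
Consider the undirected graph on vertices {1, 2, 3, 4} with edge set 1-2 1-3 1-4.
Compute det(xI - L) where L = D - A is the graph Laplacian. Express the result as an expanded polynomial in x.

With the vertex order [1, 2, 3, 4], the degrees are [3, 1, 1, 1], giving D = diag(3, 1, 1, 1) and L = D - A. Computing det(xI - L) by cofactor expansion (or equivalently via sum-over-permutations) gives x^4 - 6x^3 + 9x^2 - 4x. The constant term is 0 because L is singular (the all-ones vector lies in its kernel). The largest eigenvalue, 4, is at most the vertex count 4.

x^4 - 6x^3 + 9x^2 - 4x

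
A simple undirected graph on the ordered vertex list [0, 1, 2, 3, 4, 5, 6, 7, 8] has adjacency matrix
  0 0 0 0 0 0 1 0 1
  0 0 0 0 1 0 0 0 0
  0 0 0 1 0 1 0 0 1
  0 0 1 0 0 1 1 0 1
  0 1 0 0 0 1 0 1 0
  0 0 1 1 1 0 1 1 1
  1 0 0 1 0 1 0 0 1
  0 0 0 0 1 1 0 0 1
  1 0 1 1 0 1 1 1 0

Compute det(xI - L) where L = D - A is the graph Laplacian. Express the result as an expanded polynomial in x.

With the vertex order [0, 1, 2, 3, 4, 5, 6, 7, 8], the degrees are [2, 1, 3, 4, 3, 6, 4, 3, 6], giving D = diag(2, 1, 3, 4, 3, 6, 4, 3, 6) and L = D - A. L has integer entries, so p(x) = det(xI - L) has integer coefficients. Expanding the determinant yields x^9 - 32x^8 + 428x^7 - 3106x^6 + 13273x^5 - 33842x^4 + 49497x^3 - 36996x^2 + 10242x. The coefficient of x^8 equals -trace(L) = -32, matching the sum of degrees. There is one zero in the spectrum, matching the 1 component. The eigenvalues sum to 32, which equals trace(L) = 2|E|.

x^9 - 32x^8 + 428x^7 - 3106x^6 + 13273x^5 - 33842x^4 + 49497x^3 - 36996x^2 + 10242x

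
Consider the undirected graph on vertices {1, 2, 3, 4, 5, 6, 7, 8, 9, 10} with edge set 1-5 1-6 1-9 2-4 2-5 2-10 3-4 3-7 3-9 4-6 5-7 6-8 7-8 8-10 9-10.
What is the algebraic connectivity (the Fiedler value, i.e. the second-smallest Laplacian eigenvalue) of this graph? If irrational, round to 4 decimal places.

2

Reading degrees in the order [1, 2, 3, 4, 5, 6, 7, 8, 9, 10] gives [3, 3, 3, 3, 3, 3, 3, 3, 3, 3]; set D = diag(3, 3, 3, 3, 3, 3, 3, 3, 3, 3) and form L = D - A. The sorted Laplacian eigenvalues are [0, 2, 2, 2, 2, 2, 5, 5, 5, 5]; the algebraic connectivity is the second entry, 2. There is one zero in the spectrum, matching the 1 component. The largest eigenvalue, 5, is at most the vertex count 10.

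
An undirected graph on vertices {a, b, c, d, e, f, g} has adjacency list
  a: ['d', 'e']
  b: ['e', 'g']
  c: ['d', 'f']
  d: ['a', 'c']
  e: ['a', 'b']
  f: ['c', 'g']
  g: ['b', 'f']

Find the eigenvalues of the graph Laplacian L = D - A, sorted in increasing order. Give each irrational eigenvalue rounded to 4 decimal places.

[0, 0.7530, 0.7530, 2.4450, 2.4450, 3.8019, 3.8019]

Reading degrees in the order [a, b, c, d, e, f, g] gives [2, 2, 2, 2, 2, 2, 2]; set D = diag(2, 2, 2, 2, 2, 2, 2) and form L = D - A. The multiplicity of 0 as a Laplacian eigenvalue equals the number of connected components. The single zero eigenvalue shows the graph is connected. There is one zero in the spectrum, matching the 1 component.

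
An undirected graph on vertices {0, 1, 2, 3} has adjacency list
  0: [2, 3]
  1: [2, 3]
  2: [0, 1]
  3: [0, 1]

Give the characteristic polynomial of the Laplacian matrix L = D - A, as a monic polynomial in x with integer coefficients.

x^4 - 8x^3 + 20x^2 - 16x

Reading degrees in the order [0, 1, 2, 3] gives [2, 2, 2, 2]; set D = diag(2, 2, 2, 2) and form L = D - A. L has integer entries, so p(x) = det(xI - L) has integer coefficients. Expanding the determinant yields x^4 - 8x^3 + 20x^2 - 16x. The coefficient of x^3 equals -trace(L) = -8, matching the sum of degrees. The eigenvalues sum to 8, which equals trace(L) = 2|E|. By the matrix-tree theorem the graph has (1/4) * product of the nonzero eigenvalues = 4 spanning trees.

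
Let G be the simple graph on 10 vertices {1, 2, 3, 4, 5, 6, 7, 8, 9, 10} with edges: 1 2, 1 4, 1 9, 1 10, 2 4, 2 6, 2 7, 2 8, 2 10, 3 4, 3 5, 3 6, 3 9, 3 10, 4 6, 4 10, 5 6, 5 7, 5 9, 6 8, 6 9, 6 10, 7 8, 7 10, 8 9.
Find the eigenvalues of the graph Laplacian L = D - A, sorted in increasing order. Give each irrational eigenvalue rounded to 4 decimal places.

[0, 2.8383, 3.1681, 3.9829, 4.5163, 5.9068, 6.7233, 6.9176, 7.4480, 8.4988]

Each diagonal entry of L is the vertex degree and each off-diagonal entry is -1 where an edge is present, 0 otherwise; in the order [1, 2, 3, 4, 5, 6, 7, 8, 9, 10] the diagonal is [4, 6, 5, 5, 4, 7, 4, 4, 5, 6]. Diagonalising L (or applying a numerical eigensolver to the 10x10 matrix) gives the spectrum above. The eigenvalues sum to 50, which equals trace(L) = 2|E|.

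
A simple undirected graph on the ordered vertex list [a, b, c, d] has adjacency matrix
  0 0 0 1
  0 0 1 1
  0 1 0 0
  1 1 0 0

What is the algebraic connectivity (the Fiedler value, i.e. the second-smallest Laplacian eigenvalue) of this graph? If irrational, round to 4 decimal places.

Reading degrees in the order [a, b, c, d] gives [1, 2, 1, 2]; set D = diag(1, 2, 1, 2) and form L = D - A. The smallest Laplacian eigenvalue is always 0. The next one, lambda_2 = 0.5858, measures how hard the graph is to disconnect: larger values mean better connectivity. The eigenvalues sum to 6, which equals trace(L) = 2|E|.

0.5858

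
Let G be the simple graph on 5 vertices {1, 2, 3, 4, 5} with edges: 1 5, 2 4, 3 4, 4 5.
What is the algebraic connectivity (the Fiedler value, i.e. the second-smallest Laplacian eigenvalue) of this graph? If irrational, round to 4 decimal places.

0.5188

Reading degrees in the order [1, 2, 3, 4, 5] gives [1, 1, 1, 3, 2]; set D = diag(1, 1, 1, 3, 2) and form L = D - A. The smallest Laplacian eigenvalue is always 0. The next one, lambda_2 = 0.5188, measures how hard the graph is to disconnect: larger values mean better connectivity. The largest eigenvalue, 4.1701, is at most the vertex count 5. There is one zero in the spectrum, matching the 1 component.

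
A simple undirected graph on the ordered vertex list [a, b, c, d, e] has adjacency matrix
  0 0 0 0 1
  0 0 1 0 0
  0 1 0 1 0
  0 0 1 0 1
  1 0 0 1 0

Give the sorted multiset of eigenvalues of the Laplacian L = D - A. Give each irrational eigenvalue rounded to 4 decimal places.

[0, 0.3820, 1.3820, 2.6180, 3.6180]

Each diagonal entry of L is the vertex degree and each off-diagonal entry is -1 where an edge is present, 0 otherwise; in the order [a, b, c, d, e] the diagonal is [1, 1, 2, 2, 2]. L is symmetric positive semidefinite, so every eigenvalue is real and nonnegative. There is one zero in the spectrum, matching the 1 component.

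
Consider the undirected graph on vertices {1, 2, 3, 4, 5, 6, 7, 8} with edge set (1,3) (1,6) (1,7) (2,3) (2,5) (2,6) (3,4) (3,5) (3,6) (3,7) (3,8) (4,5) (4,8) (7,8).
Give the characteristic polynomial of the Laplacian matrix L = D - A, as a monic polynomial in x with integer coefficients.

With the vertex order [1, 2, 3, 4, 5, 6, 7, 8], the degrees are [3, 3, 7, 3, 3, 3, 3, 3], giving D = diag(3, 3, 7, 3, 3, 3, 3, 3) and L = D - A. Computing det(xI - L) by cofactor expansion (or equivalently via sum-over-permutations) gives x^8 - 28x^7 + 322x^6 - 1974x^5 + 6965x^4 - 14126x^3 + 15225x^2 - 6728x. Since p(0) = det(-L) = 0, x divides p(x). The largest eigenvalue, 8, is at most the vertex count 8.

x^8 - 28x^7 + 322x^6 - 1974x^5 + 6965x^4 - 14126x^3 + 15225x^2 - 6728x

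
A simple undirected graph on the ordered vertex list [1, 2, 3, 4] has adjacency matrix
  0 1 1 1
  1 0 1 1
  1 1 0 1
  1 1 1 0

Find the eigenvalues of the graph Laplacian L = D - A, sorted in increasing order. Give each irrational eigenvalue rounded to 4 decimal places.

[0, 4, 4, 4]

With the vertex order [1, 2, 3, 4], the degrees are [3, 3, 3, 3], giving D = diag(3, 3, 3, 3) and L = D - A. L is symmetric positive semidefinite, so every eigenvalue is real and nonnegative. The single zero eigenvalue shows the graph is connected.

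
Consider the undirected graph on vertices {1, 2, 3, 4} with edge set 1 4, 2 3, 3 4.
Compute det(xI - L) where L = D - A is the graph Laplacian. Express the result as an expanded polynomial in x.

x^4 - 6x^3 + 10x^2 - 4x

With the vertex order [1, 2, 3, 4], the degrees are [1, 1, 2, 2], giving D = diag(1, 1, 2, 2) and L = D - A. Computing det(xI - L) by cofactor expansion (or equivalently via sum-over-permutations) gives x^4 - 6x^3 + 10x^2 - 4x. The constant term is 0 because L is singular (the all-ones vector lies in its kernel). The largest eigenvalue, 3.4142, is at most the vertex count 4.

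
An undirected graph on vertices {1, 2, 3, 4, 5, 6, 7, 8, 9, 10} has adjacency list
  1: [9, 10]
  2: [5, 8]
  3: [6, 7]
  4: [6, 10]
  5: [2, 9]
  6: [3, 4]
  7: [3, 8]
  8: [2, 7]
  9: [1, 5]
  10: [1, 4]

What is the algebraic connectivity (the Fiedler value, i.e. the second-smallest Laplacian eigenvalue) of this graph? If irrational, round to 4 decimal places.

Reading degrees in the order [1, 2, 3, 4, 5, 6, 7, 8, 9, 10] gives [2, 2, 2, 2, 2, 2, 2, 2, 2, 2]; set D = diag(2, 2, 2, 2, 2, 2, 2, 2, 2, 2) and form L = D - A. The sorted Laplacian eigenvalues are [0, 0.3820, 0.3820, 1.3820, 1.3820, 2.6180, 2.6180, 3.6180, 3.6180, 4]; the algebraic connectivity is the second entry, 0.3820. There is one zero in the spectrum, matching the 1 component. The largest eigenvalue, 4, is at most the vertex count 10.

0.3820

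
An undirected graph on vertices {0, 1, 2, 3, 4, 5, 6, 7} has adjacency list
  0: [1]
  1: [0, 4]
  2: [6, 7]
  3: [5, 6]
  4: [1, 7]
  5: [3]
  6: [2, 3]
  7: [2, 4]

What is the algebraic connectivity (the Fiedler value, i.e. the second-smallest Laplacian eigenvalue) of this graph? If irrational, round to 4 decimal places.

0.1522

With the vertex order [0, 1, 2, 3, 4, 5, 6, 7], the degrees are [1, 2, 2, 2, 2, 1, 2, 2], giving D = diag(1, 2, 2, 2, 2, 1, 2, 2) and L = D - A. The smallest Laplacian eigenvalue is always 0. The next one, lambda_2 = 0.1522, measures how hard the graph is to disconnect: larger values mean better connectivity. The largest eigenvalue, 3.8478, is at most the vertex count 8.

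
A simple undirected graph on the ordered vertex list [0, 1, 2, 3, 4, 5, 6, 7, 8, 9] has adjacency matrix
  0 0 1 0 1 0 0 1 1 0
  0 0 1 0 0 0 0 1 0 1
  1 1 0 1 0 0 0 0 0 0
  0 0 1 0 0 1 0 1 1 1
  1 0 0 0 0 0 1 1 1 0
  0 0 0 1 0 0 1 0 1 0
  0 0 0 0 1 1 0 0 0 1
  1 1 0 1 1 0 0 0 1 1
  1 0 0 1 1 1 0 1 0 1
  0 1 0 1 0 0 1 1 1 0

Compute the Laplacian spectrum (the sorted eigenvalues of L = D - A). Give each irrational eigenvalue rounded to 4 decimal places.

Reading degrees in the order [0, 1, 2, 3, 4, 5, 6, 7, 8, 9] gives [4, 3, 3, 5, 4, 3, 3, 6, 6, 5]; set D = diag(4, 3, 3, 5, 4, 3, 3, 6, 6, 5) and form L = D - A. L is symmetric positive semidefinite, so every eigenvalue is real and nonnegative. The eigenvalues sum to 42, which equals trace(L) = 2|E|.

[0, 1.7488, 2.6685, 2.9778, 3.4792, 4.4202, 5.2760, 6.6281, 7.3693, 7.4321]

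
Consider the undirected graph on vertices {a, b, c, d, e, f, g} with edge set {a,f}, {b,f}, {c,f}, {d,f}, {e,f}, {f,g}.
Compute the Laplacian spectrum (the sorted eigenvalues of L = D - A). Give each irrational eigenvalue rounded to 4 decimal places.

[0, 1, 1, 1, 1, 1, 7]

Reading degrees in the order [a, b, c, d, e, f, g] gives [1, 1, 1, 1, 1, 6, 1]; set D = diag(1, 1, 1, 1, 1, 6, 1) and form L = D - A. Diagonalising L (or applying a numerical eigensolver to the 7x7 matrix) gives the spectrum above. The single zero eigenvalue shows the graph is connected. There is one zero in the spectrum, matching the 1 component.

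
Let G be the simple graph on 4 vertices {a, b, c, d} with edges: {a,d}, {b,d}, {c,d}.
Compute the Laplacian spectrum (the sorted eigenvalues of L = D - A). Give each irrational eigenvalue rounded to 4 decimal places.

[0, 1, 1, 4]

Reading degrees in the order [a, b, c, d] gives [1, 1, 1, 3]; set D = diag(1, 1, 1, 3) and form L = D - A. The multiplicity of 0 as a Laplacian eigenvalue equals the number of connected components. The single zero eigenvalue shows the graph is connected. There is one zero in the spectrum, matching the 1 component.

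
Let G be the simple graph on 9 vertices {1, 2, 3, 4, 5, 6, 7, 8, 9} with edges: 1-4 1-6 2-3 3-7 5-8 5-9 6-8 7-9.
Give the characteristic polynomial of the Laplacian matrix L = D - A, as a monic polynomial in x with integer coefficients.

With the vertex order [1, 2, 3, 4, 5, 6, 7, 8, 9], the degrees are [2, 1, 2, 1, 2, 2, 2, 2, 2], giving D = diag(2, 1, 2, 1, 2, 2, 2, 2, 2) and L = D - A. L has integer entries, so p(x) = det(xI - L) has integer coefficients. Expanding the determinant yields x^9 - 16x^8 + 105x^7 - 364x^6 + 715x^5 - 792x^4 + 462x^3 - 120x^2 + 9x. The constant term is 0 because L is singular (the all-ones vector lies in its kernel). The eigenvalues sum to 16, which equals trace(L) = 2|E|. There is one zero in the spectrum, matching the 1 component.

x^9 - 16x^8 + 105x^7 - 364x^6 + 715x^5 - 792x^4 + 462x^3 - 120x^2 + 9x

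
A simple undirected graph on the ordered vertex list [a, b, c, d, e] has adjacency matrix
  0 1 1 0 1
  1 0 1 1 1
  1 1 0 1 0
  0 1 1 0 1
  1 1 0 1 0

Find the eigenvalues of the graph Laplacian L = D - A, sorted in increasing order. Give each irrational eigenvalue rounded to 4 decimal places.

[0, 3, 3, 5, 5]

With the vertex order [a, b, c, d, e], the degrees are [3, 4, 3, 3, 3], giving D = diag(3, 4, 3, 3, 3) and L = D - A. Since every row of L sums to 0, the all-ones vector is in the kernel and 0 is an eigenvalue.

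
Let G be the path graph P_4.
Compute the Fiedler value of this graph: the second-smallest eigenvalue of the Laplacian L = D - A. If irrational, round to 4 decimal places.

0.5858

The graph has 4 vertices and degree multiset [2, 2, 1, 1]; D is the diagonal matrix of degrees and L = D - A. The sorted Laplacian eigenvalues are [0, 0.5858, 2, 3.4142]; the algebraic connectivity is the second entry, 0.5858. The eigenvalues sum to 6, which equals trace(L) = 2|E|.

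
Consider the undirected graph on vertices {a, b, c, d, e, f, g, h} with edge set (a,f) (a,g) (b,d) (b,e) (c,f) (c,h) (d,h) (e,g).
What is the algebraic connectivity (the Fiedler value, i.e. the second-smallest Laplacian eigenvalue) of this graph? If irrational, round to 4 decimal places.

0.5858

Each diagonal entry of L is the vertex degree and each off-diagonal entry is -1 where an edge is present, 0 otherwise; in the order [a, b, c, d, e, f, g, h] the diagonal is [2, 2, 2, 2, 2, 2, 2, 2]. Computing the eigenvalues of L and sorting gives [0, 0.5858, 0.5858, 2, 2, 3.4142, 3.4142, 4]. The Fiedler value lambda_2 = 0.5858 is strictly positive, so the graph is connected. By the matrix-tree theorem the graph has (1/8) * product of the nonzero eigenvalues = 8 spanning trees.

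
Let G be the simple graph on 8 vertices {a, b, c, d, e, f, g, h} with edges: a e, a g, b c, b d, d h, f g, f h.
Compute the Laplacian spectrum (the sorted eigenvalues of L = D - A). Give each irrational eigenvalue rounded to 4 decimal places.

Each diagonal entry of L is the vertex degree and each off-diagonal entry is -1 where an edge is present, 0 otherwise; in the order [a, b, c, d, e, f, g, h] the diagonal is [2, 2, 1, 2, 1, 2, 2, 2]. Since every row of L sums to 0, the all-ones vector is in the kernel and 0 is an eigenvalue. The single zero eigenvalue shows the graph is connected. By the matrix-tree theorem the graph has (1/8) * product of the nonzero eigenvalues = 1 spanning tree.

[0, 0.1522, 0.5858, 1.2346, 2, 2.7654, 3.4142, 3.8478]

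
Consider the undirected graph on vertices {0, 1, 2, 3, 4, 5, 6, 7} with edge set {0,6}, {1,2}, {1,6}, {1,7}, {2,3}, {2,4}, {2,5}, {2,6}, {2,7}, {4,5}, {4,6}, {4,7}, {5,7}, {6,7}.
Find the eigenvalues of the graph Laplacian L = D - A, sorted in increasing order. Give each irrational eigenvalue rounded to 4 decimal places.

Each diagonal entry of L is the vertex degree and each off-diagonal entry is -1 where an edge is present, 0 otherwise; in the order [0, 1, 2, 3, 4, 5, 6, 7] the diagonal is [1, 3, 6, 1, 4, 3, 5, 5]. L is symmetric positive semidefinite, so every eigenvalue is real and nonnegative. The single zero eigenvalue shows the graph is connected. By the matrix-tree theorem the graph has (1/8) * product of the nonzero eigenvalues = 336 spanning trees.

[0, 0.8135, 1.1357, 2.6659, 4.2329, 5.8467, 6.2495, 7.0558]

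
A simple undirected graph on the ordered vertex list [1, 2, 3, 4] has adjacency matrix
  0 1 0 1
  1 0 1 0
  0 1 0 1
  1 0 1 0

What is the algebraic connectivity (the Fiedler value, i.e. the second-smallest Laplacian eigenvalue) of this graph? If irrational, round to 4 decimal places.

2

Reading degrees in the order [1, 2, 3, 4] gives [2, 2, 2, 2]; set D = diag(2, 2, 2, 2) and form L = D - A. Computing the eigenvalues of L and sorting gives [0, 2, 2, 4]. The Fiedler value lambda_2 = 2 is strictly positive, so the graph is connected. There is one zero in the spectrum, matching the 1 component.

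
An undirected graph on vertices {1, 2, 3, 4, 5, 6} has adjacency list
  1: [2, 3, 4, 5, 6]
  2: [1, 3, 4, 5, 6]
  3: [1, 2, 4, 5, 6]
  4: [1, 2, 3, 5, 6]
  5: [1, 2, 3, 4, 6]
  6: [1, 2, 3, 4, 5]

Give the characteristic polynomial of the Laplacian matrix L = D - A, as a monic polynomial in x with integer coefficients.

x^6 - 30x^5 + 360x^4 - 2160x^3 + 6480x^2 - 7776x

Reading degrees in the order [1, 2, 3, 4, 5, 6] gives [5, 5, 5, 5, 5, 5]; set D = diag(5, 5, 5, 5, 5, 5) and form L = D - A. The eigenvalues of L are [0, 6, 6, 6, 6, 6]; the characteristic polynomial is the product of (x - lambda_i), which multiplies out to x^6 - 30x^5 + 360x^4 - 2160x^3 + 6480x^2 - 7776x. The constant term is 0 because L is singular (the all-ones vector lies in its kernel). By the matrix-tree theorem the graph has (1/6) * product of the nonzero eigenvalues = 1296 spanning trees.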